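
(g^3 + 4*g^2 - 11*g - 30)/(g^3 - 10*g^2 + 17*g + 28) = (g^3 + 4*g^2 - 11*g - 30)/(g^3 - 10*g^2 + 17*g + 28)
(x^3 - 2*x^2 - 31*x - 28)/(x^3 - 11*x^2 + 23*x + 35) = (x + 4)/(x - 5)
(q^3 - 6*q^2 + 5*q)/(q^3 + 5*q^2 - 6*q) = (q - 5)/(q + 6)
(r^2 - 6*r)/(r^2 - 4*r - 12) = r/(r + 2)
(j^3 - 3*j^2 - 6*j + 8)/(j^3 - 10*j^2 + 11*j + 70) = (j^2 - 5*j + 4)/(j^2 - 12*j + 35)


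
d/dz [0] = 0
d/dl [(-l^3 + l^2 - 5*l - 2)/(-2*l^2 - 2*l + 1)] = (2*l^4 + 4*l^3 - 15*l^2 - 6*l - 9)/(4*l^4 + 8*l^3 - 4*l + 1)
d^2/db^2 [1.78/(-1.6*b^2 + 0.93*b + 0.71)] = (-9.1136*b^2 + 5.29728*b + 1.78*(3.2*b - 0.93)*(6.4*b - 1.86) + 4.04416)/(-1.6*b^2 + 0.93*b + 0.71)^3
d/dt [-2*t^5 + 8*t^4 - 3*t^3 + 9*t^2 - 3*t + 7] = -10*t^4 + 32*t^3 - 9*t^2 + 18*t - 3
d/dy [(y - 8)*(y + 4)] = 2*y - 4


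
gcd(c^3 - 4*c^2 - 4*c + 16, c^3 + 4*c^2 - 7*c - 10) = c - 2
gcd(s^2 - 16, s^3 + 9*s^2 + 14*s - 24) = s + 4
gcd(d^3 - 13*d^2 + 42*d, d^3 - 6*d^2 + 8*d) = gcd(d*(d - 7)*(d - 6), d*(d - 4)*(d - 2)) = d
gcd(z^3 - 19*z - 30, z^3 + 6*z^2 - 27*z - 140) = z - 5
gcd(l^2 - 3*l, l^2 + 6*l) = l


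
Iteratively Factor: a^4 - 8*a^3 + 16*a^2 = (a)*(a^3 - 8*a^2 + 16*a) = a*(a - 4)*(a^2 - 4*a) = a*(a - 4)^2*(a)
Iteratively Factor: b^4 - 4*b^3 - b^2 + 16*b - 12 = (b - 2)*(b^3 - 2*b^2 - 5*b + 6) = (b - 3)*(b - 2)*(b^2 + b - 2) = (b - 3)*(b - 2)*(b + 2)*(b - 1)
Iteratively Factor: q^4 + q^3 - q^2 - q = (q + 1)*(q^3 - q) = (q - 1)*(q + 1)*(q^2 + q) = q*(q - 1)*(q + 1)*(q + 1)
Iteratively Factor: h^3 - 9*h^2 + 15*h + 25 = (h - 5)*(h^2 - 4*h - 5) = (h - 5)*(h + 1)*(h - 5)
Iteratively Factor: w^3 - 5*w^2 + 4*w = (w)*(w^2 - 5*w + 4) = w*(w - 1)*(w - 4)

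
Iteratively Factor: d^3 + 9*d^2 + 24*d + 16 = (d + 1)*(d^2 + 8*d + 16) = (d + 1)*(d + 4)*(d + 4)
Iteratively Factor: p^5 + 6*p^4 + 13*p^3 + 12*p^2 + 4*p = (p + 1)*(p^4 + 5*p^3 + 8*p^2 + 4*p) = (p + 1)*(p + 2)*(p^3 + 3*p^2 + 2*p) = p*(p + 1)*(p + 2)*(p^2 + 3*p + 2) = p*(p + 1)*(p + 2)^2*(p + 1)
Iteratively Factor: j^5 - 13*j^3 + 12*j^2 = (j)*(j^4 - 13*j^2 + 12*j) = j*(j - 1)*(j^3 + j^2 - 12*j) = j*(j - 3)*(j - 1)*(j^2 + 4*j) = j^2*(j - 3)*(j - 1)*(j + 4)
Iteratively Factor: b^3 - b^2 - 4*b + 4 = (b + 2)*(b^2 - 3*b + 2) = (b - 1)*(b + 2)*(b - 2)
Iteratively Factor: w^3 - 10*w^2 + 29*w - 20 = (w - 4)*(w^2 - 6*w + 5) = (w - 4)*(w - 1)*(w - 5)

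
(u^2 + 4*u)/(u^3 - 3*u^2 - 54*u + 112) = u*(u + 4)/(u^3 - 3*u^2 - 54*u + 112)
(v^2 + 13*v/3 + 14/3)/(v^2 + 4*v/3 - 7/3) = (v + 2)/(v - 1)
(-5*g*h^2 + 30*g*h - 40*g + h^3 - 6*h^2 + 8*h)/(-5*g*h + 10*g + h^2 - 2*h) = h - 4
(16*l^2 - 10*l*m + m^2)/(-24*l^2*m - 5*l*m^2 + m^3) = (-2*l + m)/(m*(3*l + m))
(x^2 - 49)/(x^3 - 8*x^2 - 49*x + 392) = 1/(x - 8)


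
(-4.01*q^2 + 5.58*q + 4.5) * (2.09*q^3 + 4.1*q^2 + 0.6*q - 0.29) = -8.3809*q^5 - 4.7788*q^4 + 29.877*q^3 + 22.9609*q^2 + 1.0818*q - 1.305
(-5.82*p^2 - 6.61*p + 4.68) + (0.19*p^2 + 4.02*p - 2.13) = -5.63*p^2 - 2.59*p + 2.55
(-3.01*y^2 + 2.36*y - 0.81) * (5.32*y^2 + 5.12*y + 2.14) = -16.0132*y^4 - 2.856*y^3 + 1.3326*y^2 + 0.903199999999999*y - 1.7334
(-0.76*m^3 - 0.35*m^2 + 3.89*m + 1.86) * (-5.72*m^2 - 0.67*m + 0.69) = 4.3472*m^5 + 2.5112*m^4 - 22.5407*m^3 - 13.487*m^2 + 1.4379*m + 1.2834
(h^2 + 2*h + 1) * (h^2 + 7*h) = h^4 + 9*h^3 + 15*h^2 + 7*h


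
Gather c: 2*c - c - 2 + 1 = c - 1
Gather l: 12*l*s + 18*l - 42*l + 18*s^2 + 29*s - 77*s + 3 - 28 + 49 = l*(12*s - 24) + 18*s^2 - 48*s + 24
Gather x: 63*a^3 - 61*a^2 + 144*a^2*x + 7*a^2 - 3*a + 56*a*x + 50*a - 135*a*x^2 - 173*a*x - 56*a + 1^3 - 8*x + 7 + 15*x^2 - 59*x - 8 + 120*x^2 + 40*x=63*a^3 - 54*a^2 - 9*a + x^2*(135 - 135*a) + x*(144*a^2 - 117*a - 27)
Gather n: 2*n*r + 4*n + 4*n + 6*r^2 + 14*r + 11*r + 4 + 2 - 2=n*(2*r + 8) + 6*r^2 + 25*r + 4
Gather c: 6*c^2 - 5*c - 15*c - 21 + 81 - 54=6*c^2 - 20*c + 6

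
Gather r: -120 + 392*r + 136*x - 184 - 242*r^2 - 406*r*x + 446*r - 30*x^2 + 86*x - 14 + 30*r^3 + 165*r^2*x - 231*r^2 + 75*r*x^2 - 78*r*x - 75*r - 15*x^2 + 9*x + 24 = 30*r^3 + r^2*(165*x - 473) + r*(75*x^2 - 484*x + 763) - 45*x^2 + 231*x - 294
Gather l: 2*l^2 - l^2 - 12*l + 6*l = l^2 - 6*l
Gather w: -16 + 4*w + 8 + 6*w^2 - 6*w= 6*w^2 - 2*w - 8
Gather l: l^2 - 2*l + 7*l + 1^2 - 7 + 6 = l^2 + 5*l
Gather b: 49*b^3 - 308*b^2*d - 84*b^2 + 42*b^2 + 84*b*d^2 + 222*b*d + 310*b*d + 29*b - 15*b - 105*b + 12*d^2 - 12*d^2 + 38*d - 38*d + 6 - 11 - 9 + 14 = 49*b^3 + b^2*(-308*d - 42) + b*(84*d^2 + 532*d - 91)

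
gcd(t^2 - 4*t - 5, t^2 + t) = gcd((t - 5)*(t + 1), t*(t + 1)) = t + 1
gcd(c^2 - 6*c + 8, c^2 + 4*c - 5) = 1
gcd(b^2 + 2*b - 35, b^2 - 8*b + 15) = b - 5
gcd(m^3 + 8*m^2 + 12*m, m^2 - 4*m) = m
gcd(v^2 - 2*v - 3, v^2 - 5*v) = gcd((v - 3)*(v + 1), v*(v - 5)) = 1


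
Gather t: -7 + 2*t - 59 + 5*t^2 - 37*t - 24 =5*t^2 - 35*t - 90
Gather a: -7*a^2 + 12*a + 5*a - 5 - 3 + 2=-7*a^2 + 17*a - 6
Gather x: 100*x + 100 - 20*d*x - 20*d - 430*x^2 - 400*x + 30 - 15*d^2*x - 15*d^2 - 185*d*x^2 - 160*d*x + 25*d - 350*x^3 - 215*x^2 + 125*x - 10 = -15*d^2 + 5*d - 350*x^3 + x^2*(-185*d - 645) + x*(-15*d^2 - 180*d - 175) + 120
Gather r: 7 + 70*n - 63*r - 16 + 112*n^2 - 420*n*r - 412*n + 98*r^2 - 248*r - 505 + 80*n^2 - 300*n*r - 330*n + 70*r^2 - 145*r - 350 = 192*n^2 - 672*n + 168*r^2 + r*(-720*n - 456) - 864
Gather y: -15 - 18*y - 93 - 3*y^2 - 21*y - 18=-3*y^2 - 39*y - 126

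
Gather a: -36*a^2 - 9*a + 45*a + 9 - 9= -36*a^2 + 36*a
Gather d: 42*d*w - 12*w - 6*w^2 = 42*d*w - 6*w^2 - 12*w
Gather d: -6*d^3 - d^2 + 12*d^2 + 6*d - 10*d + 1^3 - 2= -6*d^3 + 11*d^2 - 4*d - 1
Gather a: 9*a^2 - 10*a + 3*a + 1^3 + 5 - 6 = 9*a^2 - 7*a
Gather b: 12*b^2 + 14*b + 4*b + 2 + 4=12*b^2 + 18*b + 6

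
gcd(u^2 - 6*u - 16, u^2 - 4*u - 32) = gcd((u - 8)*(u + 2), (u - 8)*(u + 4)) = u - 8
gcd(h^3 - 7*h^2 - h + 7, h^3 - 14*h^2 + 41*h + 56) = h^2 - 6*h - 7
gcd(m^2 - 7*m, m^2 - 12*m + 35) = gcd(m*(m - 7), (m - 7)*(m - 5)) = m - 7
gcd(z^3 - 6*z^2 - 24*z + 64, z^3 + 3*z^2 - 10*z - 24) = z + 4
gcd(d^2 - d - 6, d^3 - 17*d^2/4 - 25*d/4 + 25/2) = d + 2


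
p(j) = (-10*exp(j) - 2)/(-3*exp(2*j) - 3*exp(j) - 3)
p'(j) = (-10*exp(j) - 2)*(6*exp(2*j) + 3*exp(j))/(-3*exp(2*j) - 3*exp(j) - 3)^2 - 10*exp(j)/(-3*exp(2*j) - 3*exp(j) - 3) = 2*(-(2*exp(j) + 1)*(5*exp(j) + 1) + 5*exp(2*j) + 5*exp(j) + 5)*exp(j)/(3*(exp(2*j) + exp(j) + 1)^2)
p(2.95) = 0.17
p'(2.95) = -0.16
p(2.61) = 0.23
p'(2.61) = -0.22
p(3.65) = 0.08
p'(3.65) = -0.08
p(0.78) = 1.00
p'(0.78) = -0.56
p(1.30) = 0.71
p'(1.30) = -0.53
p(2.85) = 0.18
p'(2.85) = -0.17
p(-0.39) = 1.37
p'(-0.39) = 0.04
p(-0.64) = 1.34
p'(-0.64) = 0.17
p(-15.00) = 0.67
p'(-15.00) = 0.00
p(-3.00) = 0.79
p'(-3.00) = 0.12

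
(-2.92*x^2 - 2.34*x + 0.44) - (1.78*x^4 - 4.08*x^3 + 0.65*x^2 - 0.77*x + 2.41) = -1.78*x^4 + 4.08*x^3 - 3.57*x^2 - 1.57*x - 1.97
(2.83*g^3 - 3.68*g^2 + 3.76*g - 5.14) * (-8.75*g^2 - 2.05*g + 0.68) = -24.7625*g^5 + 26.3985*g^4 - 23.4316*g^3 + 34.7646*g^2 + 13.0938*g - 3.4952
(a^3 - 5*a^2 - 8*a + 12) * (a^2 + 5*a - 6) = a^5 - 39*a^3 + 2*a^2 + 108*a - 72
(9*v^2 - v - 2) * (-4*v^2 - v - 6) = -36*v^4 - 5*v^3 - 45*v^2 + 8*v + 12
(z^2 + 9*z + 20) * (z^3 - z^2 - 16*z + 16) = z^5 + 8*z^4 - 5*z^3 - 148*z^2 - 176*z + 320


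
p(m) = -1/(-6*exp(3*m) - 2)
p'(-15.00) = 0.00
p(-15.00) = 0.50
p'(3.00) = 0.00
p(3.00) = 0.00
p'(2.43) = -0.00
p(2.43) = 0.00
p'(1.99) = -0.00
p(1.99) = 0.00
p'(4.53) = -0.00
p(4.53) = 0.00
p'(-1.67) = -0.03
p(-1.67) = 0.49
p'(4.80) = -0.00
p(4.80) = 0.00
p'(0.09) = -0.24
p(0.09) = 0.10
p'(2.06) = -0.00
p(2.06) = 0.00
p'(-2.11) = -0.01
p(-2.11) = 0.50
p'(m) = -18*exp(3*m)/(-6*exp(3*m) - 2)^2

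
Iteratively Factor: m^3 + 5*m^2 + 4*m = (m + 4)*(m^2 + m) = m*(m + 4)*(m + 1)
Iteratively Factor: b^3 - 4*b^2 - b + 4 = (b + 1)*(b^2 - 5*b + 4) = (b - 4)*(b + 1)*(b - 1)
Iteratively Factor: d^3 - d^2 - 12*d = (d - 4)*(d^2 + 3*d) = d*(d - 4)*(d + 3)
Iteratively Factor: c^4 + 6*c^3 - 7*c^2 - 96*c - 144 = (c + 4)*(c^3 + 2*c^2 - 15*c - 36) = (c + 3)*(c + 4)*(c^2 - c - 12) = (c - 4)*(c + 3)*(c + 4)*(c + 3)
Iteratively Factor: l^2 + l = (l)*(l + 1)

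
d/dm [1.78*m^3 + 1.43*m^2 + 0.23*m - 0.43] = 5.34*m^2 + 2.86*m + 0.23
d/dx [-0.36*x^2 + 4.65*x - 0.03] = 4.65 - 0.72*x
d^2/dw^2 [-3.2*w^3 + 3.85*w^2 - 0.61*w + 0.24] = 7.7 - 19.2*w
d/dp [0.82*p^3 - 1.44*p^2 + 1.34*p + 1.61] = 2.46*p^2 - 2.88*p + 1.34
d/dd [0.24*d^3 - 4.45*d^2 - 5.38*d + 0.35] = 0.72*d^2 - 8.9*d - 5.38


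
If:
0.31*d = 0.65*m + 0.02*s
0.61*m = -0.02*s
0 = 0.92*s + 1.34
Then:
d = 0.01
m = 0.05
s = -1.46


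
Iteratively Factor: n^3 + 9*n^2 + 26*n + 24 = (n + 4)*(n^2 + 5*n + 6) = (n + 2)*(n + 4)*(n + 3)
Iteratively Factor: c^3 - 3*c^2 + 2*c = (c - 1)*(c^2 - 2*c) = c*(c - 1)*(c - 2)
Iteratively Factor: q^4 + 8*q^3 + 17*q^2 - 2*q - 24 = (q + 3)*(q^3 + 5*q^2 + 2*q - 8) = (q - 1)*(q + 3)*(q^2 + 6*q + 8) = (q - 1)*(q + 3)*(q + 4)*(q + 2)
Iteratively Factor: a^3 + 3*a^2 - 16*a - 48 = (a + 4)*(a^2 - a - 12) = (a + 3)*(a + 4)*(a - 4)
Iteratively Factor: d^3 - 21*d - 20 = (d - 5)*(d^2 + 5*d + 4) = (d - 5)*(d + 4)*(d + 1)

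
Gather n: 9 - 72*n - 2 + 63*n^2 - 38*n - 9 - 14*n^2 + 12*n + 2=49*n^2 - 98*n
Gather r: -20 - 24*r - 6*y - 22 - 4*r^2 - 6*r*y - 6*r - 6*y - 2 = -4*r^2 + r*(-6*y - 30) - 12*y - 44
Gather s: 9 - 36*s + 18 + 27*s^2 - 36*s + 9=27*s^2 - 72*s + 36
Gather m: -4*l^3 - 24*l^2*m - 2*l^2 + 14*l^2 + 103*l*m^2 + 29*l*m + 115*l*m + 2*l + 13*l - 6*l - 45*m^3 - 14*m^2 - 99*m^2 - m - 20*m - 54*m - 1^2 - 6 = -4*l^3 + 12*l^2 + 9*l - 45*m^3 + m^2*(103*l - 113) + m*(-24*l^2 + 144*l - 75) - 7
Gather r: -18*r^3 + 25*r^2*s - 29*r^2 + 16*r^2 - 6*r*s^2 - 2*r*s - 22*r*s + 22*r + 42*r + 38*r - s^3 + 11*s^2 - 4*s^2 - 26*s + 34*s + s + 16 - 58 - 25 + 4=-18*r^3 + r^2*(25*s - 13) + r*(-6*s^2 - 24*s + 102) - s^3 + 7*s^2 + 9*s - 63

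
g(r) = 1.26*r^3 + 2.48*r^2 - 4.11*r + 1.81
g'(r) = 3.78*r^2 + 4.96*r - 4.11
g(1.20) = 2.63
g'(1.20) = 7.29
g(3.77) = 89.08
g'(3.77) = 68.31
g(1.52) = 5.72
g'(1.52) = 12.16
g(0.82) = 0.80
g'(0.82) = 2.50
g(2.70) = 33.59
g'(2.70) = 36.84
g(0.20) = 1.10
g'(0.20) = -2.97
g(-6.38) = -198.24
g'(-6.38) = 118.11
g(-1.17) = 8.00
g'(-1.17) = -4.74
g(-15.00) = -3631.04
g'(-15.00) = 771.99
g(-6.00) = -156.41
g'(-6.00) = 102.21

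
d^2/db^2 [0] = 0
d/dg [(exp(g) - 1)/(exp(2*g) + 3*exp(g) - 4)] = -exp(g)/(exp(2*g) + 8*exp(g) + 16)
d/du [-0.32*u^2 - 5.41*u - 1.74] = -0.64*u - 5.41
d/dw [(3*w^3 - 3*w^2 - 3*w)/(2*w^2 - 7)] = 3*(2*w^4 - 19*w^2 + 14*w + 7)/(4*w^4 - 28*w^2 + 49)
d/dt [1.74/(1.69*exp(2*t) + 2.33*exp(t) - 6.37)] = (-5.8812*exp(t) - 4.0542)*exp(t)/(1.69*exp(2*t) + 2.33*exp(t) - 6.37)^2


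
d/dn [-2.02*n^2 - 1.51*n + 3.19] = -4.04*n - 1.51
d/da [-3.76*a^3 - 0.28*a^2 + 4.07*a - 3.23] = -11.28*a^2 - 0.56*a + 4.07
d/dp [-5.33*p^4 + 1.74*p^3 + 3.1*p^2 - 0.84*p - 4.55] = -21.32*p^3 + 5.22*p^2 + 6.2*p - 0.84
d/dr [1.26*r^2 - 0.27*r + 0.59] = 2.52*r - 0.27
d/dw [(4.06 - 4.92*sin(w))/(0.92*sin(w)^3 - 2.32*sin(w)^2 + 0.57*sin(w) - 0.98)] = (9.0528*sin(w)^3 - 22.62*sin(w)^2 + 18.8384*sin(w) + 2.5074)*cos(w)/(0.8464*sin(w)^6 - 4.2688*sin(w)^5 + 6.4312*sin(w)^4 - 4.448*sin(w)^3 + 4.8721*sin(w)^2 - 1.1172*sin(w) + 0.9604)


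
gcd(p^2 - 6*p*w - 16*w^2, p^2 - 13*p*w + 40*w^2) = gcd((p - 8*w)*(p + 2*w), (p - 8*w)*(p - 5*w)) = p - 8*w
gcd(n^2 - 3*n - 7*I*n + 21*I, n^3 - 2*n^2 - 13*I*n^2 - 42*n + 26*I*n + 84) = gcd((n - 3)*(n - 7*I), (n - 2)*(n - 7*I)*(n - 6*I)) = n - 7*I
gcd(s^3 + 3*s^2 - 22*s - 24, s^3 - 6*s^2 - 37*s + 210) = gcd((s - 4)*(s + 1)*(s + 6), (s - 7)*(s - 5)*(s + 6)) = s + 6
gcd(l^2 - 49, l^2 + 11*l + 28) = l + 7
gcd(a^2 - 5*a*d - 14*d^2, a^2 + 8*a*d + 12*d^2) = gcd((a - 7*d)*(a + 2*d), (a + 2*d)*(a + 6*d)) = a + 2*d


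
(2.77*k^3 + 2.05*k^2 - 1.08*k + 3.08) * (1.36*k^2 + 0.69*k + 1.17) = 3.7672*k^5 + 4.6993*k^4 + 3.1866*k^3 + 5.8421*k^2 + 0.8616*k + 3.6036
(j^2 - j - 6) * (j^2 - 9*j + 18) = j^4 - 10*j^3 + 21*j^2 + 36*j - 108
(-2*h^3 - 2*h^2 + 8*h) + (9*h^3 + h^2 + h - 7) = 7*h^3 - h^2 + 9*h - 7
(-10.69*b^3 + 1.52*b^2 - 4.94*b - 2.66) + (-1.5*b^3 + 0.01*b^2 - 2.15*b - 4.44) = -12.19*b^3 + 1.53*b^2 - 7.09*b - 7.1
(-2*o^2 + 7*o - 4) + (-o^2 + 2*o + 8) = -3*o^2 + 9*o + 4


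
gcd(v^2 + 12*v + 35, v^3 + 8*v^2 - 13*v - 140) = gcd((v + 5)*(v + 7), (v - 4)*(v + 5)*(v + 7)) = v^2 + 12*v + 35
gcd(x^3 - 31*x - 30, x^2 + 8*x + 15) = x + 5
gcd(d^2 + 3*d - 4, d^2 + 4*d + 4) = 1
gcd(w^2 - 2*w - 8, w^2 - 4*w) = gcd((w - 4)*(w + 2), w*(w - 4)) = w - 4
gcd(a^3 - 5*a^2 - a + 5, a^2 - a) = a - 1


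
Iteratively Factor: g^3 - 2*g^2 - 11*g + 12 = (g - 4)*(g^2 + 2*g - 3) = (g - 4)*(g + 3)*(g - 1)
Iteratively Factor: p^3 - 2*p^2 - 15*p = (p + 3)*(p^2 - 5*p) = p*(p + 3)*(p - 5)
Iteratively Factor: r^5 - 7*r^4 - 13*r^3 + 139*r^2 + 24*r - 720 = (r - 4)*(r^4 - 3*r^3 - 25*r^2 + 39*r + 180) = (r - 4)^2*(r^3 + r^2 - 21*r - 45) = (r - 4)^2*(r + 3)*(r^2 - 2*r - 15) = (r - 5)*(r - 4)^2*(r + 3)*(r + 3)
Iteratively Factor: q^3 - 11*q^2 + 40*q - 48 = (q - 4)*(q^2 - 7*q + 12) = (q - 4)*(q - 3)*(q - 4)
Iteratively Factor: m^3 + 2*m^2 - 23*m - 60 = (m - 5)*(m^2 + 7*m + 12) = (m - 5)*(m + 4)*(m + 3)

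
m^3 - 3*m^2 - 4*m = m*(m - 4)*(m + 1)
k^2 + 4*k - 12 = (k - 2)*(k + 6)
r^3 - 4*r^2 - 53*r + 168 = (r - 8)*(r - 3)*(r + 7)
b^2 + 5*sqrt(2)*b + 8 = (b + sqrt(2))*(b + 4*sqrt(2))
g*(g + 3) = g^2 + 3*g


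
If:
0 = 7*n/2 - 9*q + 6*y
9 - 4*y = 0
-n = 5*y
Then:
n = -45/4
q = -23/8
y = 9/4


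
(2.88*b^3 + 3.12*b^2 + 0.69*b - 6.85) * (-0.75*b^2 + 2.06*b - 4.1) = -2.16*b^5 + 3.5928*b^4 - 5.8983*b^3 - 6.2331*b^2 - 16.94*b + 28.085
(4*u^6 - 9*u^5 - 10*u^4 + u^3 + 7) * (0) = 0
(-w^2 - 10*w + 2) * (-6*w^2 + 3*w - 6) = 6*w^4 + 57*w^3 - 36*w^2 + 66*w - 12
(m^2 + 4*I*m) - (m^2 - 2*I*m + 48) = 6*I*m - 48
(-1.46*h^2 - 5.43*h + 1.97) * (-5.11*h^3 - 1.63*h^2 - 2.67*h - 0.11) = 7.4606*h^5 + 30.1271*h^4 + 2.6824*h^3 + 11.4476*h^2 - 4.6626*h - 0.2167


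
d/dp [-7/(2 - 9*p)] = -63/(9*p - 2)^2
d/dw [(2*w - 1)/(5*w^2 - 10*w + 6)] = 2*(-5*w^2 + 5*w + 1)/(25*w^4 - 100*w^3 + 160*w^2 - 120*w + 36)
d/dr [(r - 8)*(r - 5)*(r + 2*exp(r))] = 2*r^2*exp(r) + 3*r^2 - 22*r*exp(r) - 26*r + 54*exp(r) + 40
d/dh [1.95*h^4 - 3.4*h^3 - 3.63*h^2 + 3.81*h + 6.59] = 7.8*h^3 - 10.2*h^2 - 7.26*h + 3.81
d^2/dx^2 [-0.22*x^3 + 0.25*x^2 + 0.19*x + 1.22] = 0.5 - 1.32*x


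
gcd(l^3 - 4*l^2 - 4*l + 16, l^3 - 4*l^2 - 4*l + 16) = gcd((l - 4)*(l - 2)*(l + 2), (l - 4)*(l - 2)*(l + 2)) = l^3 - 4*l^2 - 4*l + 16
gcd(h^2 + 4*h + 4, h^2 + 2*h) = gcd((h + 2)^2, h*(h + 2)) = h + 2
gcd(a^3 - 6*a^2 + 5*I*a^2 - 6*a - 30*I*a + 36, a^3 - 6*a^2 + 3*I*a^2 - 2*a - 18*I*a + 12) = a^2 + a*(-6 + 2*I) - 12*I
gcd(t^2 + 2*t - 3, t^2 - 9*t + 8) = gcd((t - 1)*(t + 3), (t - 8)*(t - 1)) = t - 1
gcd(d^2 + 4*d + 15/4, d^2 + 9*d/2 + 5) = d + 5/2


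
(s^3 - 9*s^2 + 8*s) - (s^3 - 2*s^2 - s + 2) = -7*s^2 + 9*s - 2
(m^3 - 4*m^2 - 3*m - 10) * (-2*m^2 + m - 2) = -2*m^5 + 9*m^4 + 25*m^2 - 4*m + 20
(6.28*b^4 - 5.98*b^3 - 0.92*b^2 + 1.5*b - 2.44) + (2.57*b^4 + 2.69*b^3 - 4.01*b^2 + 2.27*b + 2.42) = 8.85*b^4 - 3.29*b^3 - 4.93*b^2 + 3.77*b - 0.02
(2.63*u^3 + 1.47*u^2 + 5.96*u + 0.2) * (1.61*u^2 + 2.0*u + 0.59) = 4.2343*u^5 + 7.6267*u^4 + 14.0873*u^3 + 13.1093*u^2 + 3.9164*u + 0.118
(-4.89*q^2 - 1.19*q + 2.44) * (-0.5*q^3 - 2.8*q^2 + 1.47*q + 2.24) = 2.445*q^5 + 14.287*q^4 - 5.0763*q^3 - 19.5349*q^2 + 0.9212*q + 5.4656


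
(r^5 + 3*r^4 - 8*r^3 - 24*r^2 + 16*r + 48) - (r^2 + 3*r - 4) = r^5 + 3*r^4 - 8*r^3 - 25*r^2 + 13*r + 52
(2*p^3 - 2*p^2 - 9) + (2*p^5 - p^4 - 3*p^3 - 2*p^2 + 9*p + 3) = 2*p^5 - p^4 - p^3 - 4*p^2 + 9*p - 6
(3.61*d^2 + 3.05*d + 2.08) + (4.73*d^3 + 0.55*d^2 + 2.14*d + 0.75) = 4.73*d^3 + 4.16*d^2 + 5.19*d + 2.83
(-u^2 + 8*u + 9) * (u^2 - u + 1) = -u^4 + 9*u^3 - u + 9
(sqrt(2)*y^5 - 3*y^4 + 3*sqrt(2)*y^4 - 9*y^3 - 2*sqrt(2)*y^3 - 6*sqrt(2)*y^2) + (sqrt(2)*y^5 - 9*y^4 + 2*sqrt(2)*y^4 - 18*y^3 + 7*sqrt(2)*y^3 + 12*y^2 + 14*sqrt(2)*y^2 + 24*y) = 2*sqrt(2)*y^5 - 12*y^4 + 5*sqrt(2)*y^4 - 27*y^3 + 5*sqrt(2)*y^3 + 8*sqrt(2)*y^2 + 12*y^2 + 24*y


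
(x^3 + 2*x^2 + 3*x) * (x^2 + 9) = x^5 + 2*x^4 + 12*x^3 + 18*x^2 + 27*x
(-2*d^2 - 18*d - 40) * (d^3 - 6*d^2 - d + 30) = -2*d^5 - 6*d^4 + 70*d^3 + 198*d^2 - 500*d - 1200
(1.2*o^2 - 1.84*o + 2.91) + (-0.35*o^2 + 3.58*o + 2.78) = 0.85*o^2 + 1.74*o + 5.69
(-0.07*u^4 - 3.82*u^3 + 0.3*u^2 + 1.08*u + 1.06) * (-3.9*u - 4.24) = 0.273*u^5 + 15.1948*u^4 + 15.0268*u^3 - 5.484*u^2 - 8.7132*u - 4.4944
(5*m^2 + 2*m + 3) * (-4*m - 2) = -20*m^3 - 18*m^2 - 16*m - 6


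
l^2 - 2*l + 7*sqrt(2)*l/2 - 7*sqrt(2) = (l - 2)*(l + 7*sqrt(2)/2)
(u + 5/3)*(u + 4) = u^2 + 17*u/3 + 20/3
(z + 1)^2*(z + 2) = z^3 + 4*z^2 + 5*z + 2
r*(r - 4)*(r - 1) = r^3 - 5*r^2 + 4*r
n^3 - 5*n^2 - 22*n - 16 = (n - 8)*(n + 1)*(n + 2)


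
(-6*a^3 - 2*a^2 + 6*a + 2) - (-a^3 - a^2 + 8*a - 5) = -5*a^3 - a^2 - 2*a + 7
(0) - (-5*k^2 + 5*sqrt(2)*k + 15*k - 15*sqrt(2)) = 5*k^2 - 15*k - 5*sqrt(2)*k + 15*sqrt(2)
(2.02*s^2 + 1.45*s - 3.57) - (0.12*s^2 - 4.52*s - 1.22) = 1.9*s^2 + 5.97*s - 2.35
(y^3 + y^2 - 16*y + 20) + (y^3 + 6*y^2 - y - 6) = 2*y^3 + 7*y^2 - 17*y + 14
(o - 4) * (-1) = 4 - o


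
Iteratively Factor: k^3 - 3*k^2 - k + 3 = (k - 1)*(k^2 - 2*k - 3) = (k - 3)*(k - 1)*(k + 1)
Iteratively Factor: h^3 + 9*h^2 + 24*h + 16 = (h + 1)*(h^2 + 8*h + 16) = (h + 1)*(h + 4)*(h + 4)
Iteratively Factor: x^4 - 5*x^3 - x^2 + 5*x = (x - 1)*(x^3 - 4*x^2 - 5*x) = (x - 1)*(x + 1)*(x^2 - 5*x) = x*(x - 1)*(x + 1)*(x - 5)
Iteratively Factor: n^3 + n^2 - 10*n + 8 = (n - 1)*(n^2 + 2*n - 8) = (n - 1)*(n + 4)*(n - 2)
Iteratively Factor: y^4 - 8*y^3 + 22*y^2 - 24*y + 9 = (y - 3)*(y^3 - 5*y^2 + 7*y - 3) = (y - 3)*(y - 1)*(y^2 - 4*y + 3) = (y - 3)*(y - 1)^2*(y - 3)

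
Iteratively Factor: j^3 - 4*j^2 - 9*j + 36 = (j + 3)*(j^2 - 7*j + 12) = (j - 3)*(j + 3)*(j - 4)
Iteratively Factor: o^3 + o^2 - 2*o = (o)*(o^2 + o - 2) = o*(o + 2)*(o - 1)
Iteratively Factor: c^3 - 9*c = (c - 3)*(c^2 + 3*c) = (c - 3)*(c + 3)*(c)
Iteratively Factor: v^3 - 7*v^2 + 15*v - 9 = (v - 1)*(v^2 - 6*v + 9) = (v - 3)*(v - 1)*(v - 3)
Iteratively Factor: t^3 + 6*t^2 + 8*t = (t)*(t^2 + 6*t + 8) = t*(t + 4)*(t + 2)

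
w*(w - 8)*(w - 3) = w^3 - 11*w^2 + 24*w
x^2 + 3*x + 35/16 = (x + 5/4)*(x + 7/4)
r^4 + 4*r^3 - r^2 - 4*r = r*(r - 1)*(r + 1)*(r + 4)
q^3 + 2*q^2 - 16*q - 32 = (q - 4)*(q + 2)*(q + 4)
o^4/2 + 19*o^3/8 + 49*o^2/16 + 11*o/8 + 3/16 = (o/2 + 1/4)*(o + 1/4)*(o + 1)*(o + 3)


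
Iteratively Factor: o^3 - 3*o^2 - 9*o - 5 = (o + 1)*(o^2 - 4*o - 5) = (o + 1)^2*(o - 5)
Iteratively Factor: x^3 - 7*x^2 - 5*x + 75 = (x - 5)*(x^2 - 2*x - 15) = (x - 5)*(x + 3)*(x - 5)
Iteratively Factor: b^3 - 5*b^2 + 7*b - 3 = (b - 1)*(b^2 - 4*b + 3) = (b - 3)*(b - 1)*(b - 1)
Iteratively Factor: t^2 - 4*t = (t)*(t - 4)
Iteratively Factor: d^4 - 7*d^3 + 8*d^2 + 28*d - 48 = (d + 2)*(d^3 - 9*d^2 + 26*d - 24) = (d - 3)*(d + 2)*(d^2 - 6*d + 8) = (d - 3)*(d - 2)*(d + 2)*(d - 4)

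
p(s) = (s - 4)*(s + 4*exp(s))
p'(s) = s + (s - 4)*(4*exp(s) + 1) + 4*exp(s)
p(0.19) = -19.15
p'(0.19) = -17.21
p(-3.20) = 21.87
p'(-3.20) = -11.41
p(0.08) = -17.30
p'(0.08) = -16.49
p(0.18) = -18.98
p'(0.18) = -17.14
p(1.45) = -47.18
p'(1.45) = -27.53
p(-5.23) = 48.08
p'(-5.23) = -14.64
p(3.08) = -82.90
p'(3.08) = 9.12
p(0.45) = -23.87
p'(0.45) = -19.10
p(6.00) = 3239.43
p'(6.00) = 4849.15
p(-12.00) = 192.00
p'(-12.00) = -28.00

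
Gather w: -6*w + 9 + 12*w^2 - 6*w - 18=12*w^2 - 12*w - 9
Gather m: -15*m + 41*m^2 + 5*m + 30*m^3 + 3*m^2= 30*m^3 + 44*m^2 - 10*m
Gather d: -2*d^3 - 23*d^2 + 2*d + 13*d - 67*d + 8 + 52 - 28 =-2*d^3 - 23*d^2 - 52*d + 32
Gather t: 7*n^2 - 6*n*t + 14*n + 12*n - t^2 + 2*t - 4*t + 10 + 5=7*n^2 + 26*n - t^2 + t*(-6*n - 2) + 15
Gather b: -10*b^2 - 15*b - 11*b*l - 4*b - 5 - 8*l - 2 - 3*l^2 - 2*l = -10*b^2 + b*(-11*l - 19) - 3*l^2 - 10*l - 7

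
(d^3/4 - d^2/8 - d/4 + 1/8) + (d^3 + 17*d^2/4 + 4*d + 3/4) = 5*d^3/4 + 33*d^2/8 + 15*d/4 + 7/8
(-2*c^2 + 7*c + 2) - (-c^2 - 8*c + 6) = -c^2 + 15*c - 4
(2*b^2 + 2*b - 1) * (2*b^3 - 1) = 4*b^5 + 4*b^4 - 2*b^3 - 2*b^2 - 2*b + 1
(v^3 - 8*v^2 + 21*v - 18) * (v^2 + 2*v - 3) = v^5 - 6*v^4 + 2*v^3 + 48*v^2 - 99*v + 54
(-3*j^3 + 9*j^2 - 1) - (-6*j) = -3*j^3 + 9*j^2 + 6*j - 1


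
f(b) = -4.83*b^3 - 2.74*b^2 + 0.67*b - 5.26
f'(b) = -14.49*b^2 - 5.48*b + 0.67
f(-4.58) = 398.22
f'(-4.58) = -278.18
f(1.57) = -29.65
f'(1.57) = -43.65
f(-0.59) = -5.62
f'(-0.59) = -1.14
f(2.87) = -140.09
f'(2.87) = -134.41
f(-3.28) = 133.50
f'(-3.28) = -137.24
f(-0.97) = -4.08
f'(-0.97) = -7.65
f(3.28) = -202.98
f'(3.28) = -173.19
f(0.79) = -8.82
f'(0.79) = -12.70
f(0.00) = -5.26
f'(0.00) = 0.67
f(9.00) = -3742.24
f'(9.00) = -1222.34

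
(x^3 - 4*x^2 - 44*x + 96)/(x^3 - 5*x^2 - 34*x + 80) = (x + 6)/(x + 5)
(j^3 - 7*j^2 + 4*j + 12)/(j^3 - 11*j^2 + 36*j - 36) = (j + 1)/(j - 3)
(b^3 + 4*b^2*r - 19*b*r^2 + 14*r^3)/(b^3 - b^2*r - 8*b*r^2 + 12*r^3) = (-b^2 - 6*b*r + 7*r^2)/(-b^2 - b*r + 6*r^2)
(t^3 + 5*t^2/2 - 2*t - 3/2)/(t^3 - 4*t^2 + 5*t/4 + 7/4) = 2*(t + 3)/(2*t - 7)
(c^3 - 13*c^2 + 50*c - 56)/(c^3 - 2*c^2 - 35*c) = (c^2 - 6*c + 8)/(c*(c + 5))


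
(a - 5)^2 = a^2 - 10*a + 25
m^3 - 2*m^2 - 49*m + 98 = (m - 7)*(m - 2)*(m + 7)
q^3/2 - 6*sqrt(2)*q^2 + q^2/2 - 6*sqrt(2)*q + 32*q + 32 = (q/2 + 1/2)*(q - 8*sqrt(2))*(q - 4*sqrt(2))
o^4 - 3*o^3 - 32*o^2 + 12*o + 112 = (o - 7)*(o - 2)*(o + 2)*(o + 4)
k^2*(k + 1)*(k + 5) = k^4 + 6*k^3 + 5*k^2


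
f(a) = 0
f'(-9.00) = 0.00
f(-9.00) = 0.00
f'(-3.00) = 0.00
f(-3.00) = 0.00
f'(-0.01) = 0.00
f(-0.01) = 0.00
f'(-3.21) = 0.00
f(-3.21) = 0.00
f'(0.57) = 0.00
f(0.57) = 0.00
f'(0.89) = 0.00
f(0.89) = 0.00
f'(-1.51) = 0.00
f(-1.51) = 0.00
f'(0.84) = 0.00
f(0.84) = 0.00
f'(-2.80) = 0.00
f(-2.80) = 0.00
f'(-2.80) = 0.00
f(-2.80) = 0.00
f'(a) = 0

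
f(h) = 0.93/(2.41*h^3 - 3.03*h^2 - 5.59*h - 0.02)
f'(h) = 0.93*(-7.23*h^2 + 6.06*h + 5.59)/(2.41*h^3 - 3.03*h^2 - 5.59*h - 0.02)^2 = (-6.7239*h^2 + 5.6358*h + 5.1987)/(-2.41*h^3 + 3.03*h^2 + 5.59*h + 0.02)^2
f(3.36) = 0.02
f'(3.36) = -0.04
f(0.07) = -2.19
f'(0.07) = 30.74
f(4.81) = 0.01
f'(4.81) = -0.00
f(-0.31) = 0.69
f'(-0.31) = 1.54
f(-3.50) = -0.01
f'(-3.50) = -0.01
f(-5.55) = -0.00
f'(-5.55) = -0.00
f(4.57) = 0.01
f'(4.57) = -0.01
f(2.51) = 0.19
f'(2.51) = -0.93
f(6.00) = 0.00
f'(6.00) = -0.00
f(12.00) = 0.00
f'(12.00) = -0.00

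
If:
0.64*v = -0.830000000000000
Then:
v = -1.30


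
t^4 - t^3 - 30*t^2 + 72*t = t*(t - 4)*(t - 3)*(t + 6)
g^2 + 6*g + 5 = (g + 1)*(g + 5)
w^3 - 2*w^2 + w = w*(w - 1)^2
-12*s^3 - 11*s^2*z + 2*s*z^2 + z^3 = (-3*s + z)*(s + z)*(4*s + z)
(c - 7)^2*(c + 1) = c^3 - 13*c^2 + 35*c + 49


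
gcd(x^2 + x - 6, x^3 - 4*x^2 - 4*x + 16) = x - 2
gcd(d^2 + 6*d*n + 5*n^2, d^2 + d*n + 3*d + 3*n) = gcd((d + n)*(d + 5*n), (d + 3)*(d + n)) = d + n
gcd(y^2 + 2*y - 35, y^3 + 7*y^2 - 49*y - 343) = y + 7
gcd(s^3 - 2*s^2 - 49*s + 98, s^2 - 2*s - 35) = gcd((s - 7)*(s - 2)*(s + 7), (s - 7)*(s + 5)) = s - 7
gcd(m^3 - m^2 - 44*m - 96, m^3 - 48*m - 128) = m^2 - 4*m - 32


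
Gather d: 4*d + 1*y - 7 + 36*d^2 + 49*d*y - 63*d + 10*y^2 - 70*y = 36*d^2 + d*(49*y - 59) + 10*y^2 - 69*y - 7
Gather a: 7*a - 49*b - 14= 7*a - 49*b - 14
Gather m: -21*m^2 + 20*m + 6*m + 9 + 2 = -21*m^2 + 26*m + 11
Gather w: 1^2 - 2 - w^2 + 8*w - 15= -w^2 + 8*w - 16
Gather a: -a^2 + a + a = -a^2 + 2*a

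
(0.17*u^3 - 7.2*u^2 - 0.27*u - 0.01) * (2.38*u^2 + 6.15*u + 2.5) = 0.4046*u^5 - 16.0905*u^4 - 44.4976*u^3 - 19.6843*u^2 - 0.7365*u - 0.025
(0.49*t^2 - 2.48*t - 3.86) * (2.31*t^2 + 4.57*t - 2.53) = 1.1319*t^4 - 3.4895*t^3 - 21.4899*t^2 - 11.3658*t + 9.7658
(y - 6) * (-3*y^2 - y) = -3*y^3 + 17*y^2 + 6*y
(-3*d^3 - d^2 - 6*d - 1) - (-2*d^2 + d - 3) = -3*d^3 + d^2 - 7*d + 2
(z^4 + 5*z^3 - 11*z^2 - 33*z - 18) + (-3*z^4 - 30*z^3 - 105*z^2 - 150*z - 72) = -2*z^4 - 25*z^3 - 116*z^2 - 183*z - 90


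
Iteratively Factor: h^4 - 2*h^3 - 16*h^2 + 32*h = (h)*(h^3 - 2*h^2 - 16*h + 32) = h*(h - 4)*(h^2 + 2*h - 8) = h*(h - 4)*(h - 2)*(h + 4)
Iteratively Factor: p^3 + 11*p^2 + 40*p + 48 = (p + 3)*(p^2 + 8*p + 16) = (p + 3)*(p + 4)*(p + 4)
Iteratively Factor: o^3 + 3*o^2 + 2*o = (o + 1)*(o^2 + 2*o) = (o + 1)*(o + 2)*(o)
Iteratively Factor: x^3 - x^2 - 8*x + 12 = (x + 3)*(x^2 - 4*x + 4) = (x - 2)*(x + 3)*(x - 2)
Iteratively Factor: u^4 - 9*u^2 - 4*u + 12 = (u + 2)*(u^3 - 2*u^2 - 5*u + 6) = (u + 2)^2*(u^2 - 4*u + 3) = (u - 3)*(u + 2)^2*(u - 1)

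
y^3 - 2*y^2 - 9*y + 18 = (y - 3)*(y - 2)*(y + 3)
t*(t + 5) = t^2 + 5*t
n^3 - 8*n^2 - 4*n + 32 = (n - 8)*(n - 2)*(n + 2)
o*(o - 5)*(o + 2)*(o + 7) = o^4 + 4*o^3 - 31*o^2 - 70*o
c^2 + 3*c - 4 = (c - 1)*(c + 4)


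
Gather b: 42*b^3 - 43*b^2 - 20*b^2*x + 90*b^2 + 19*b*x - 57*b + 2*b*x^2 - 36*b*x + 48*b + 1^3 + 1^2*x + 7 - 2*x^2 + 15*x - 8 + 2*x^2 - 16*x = 42*b^3 + b^2*(47 - 20*x) + b*(2*x^2 - 17*x - 9)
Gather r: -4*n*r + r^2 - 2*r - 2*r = r^2 + r*(-4*n - 4)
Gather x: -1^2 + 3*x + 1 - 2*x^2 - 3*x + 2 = 2 - 2*x^2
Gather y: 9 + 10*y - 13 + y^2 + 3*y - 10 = y^2 + 13*y - 14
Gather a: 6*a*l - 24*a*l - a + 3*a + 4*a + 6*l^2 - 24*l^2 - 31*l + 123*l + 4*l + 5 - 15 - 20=a*(6 - 18*l) - 18*l^2 + 96*l - 30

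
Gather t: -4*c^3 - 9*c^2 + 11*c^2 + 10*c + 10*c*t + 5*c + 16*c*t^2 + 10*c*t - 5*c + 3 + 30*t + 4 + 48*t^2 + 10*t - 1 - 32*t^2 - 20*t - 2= -4*c^3 + 2*c^2 + 10*c + t^2*(16*c + 16) + t*(20*c + 20) + 4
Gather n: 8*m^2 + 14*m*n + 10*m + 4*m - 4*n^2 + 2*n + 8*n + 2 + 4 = 8*m^2 + 14*m - 4*n^2 + n*(14*m + 10) + 6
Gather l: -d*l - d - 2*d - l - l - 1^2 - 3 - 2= -3*d + l*(-d - 2) - 6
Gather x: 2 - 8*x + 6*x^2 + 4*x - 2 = 6*x^2 - 4*x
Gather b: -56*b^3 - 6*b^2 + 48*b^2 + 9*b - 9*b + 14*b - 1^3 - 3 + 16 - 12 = -56*b^3 + 42*b^2 + 14*b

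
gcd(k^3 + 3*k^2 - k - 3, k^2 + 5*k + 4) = k + 1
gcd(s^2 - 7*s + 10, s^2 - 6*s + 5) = s - 5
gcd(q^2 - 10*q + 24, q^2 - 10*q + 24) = q^2 - 10*q + 24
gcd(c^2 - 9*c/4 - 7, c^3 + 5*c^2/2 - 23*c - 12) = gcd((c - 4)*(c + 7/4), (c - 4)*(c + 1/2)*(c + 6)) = c - 4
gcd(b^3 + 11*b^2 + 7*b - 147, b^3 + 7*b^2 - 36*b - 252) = b + 7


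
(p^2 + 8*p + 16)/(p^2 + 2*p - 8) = (p + 4)/(p - 2)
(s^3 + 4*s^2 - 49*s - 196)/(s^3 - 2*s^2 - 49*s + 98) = (s + 4)/(s - 2)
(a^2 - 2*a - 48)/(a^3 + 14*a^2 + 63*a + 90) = (a - 8)/(a^2 + 8*a + 15)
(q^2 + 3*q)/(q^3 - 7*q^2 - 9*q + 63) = q/(q^2 - 10*q + 21)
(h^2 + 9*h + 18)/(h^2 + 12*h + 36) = (h + 3)/(h + 6)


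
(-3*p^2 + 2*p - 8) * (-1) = 3*p^2 - 2*p + 8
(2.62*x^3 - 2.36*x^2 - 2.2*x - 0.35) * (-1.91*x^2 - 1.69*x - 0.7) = -5.0042*x^5 + 0.0797999999999988*x^4 + 6.3564*x^3 + 6.0385*x^2 + 2.1315*x + 0.245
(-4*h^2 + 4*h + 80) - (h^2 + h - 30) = -5*h^2 + 3*h + 110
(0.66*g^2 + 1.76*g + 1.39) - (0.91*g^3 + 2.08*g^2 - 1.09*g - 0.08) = -0.91*g^3 - 1.42*g^2 + 2.85*g + 1.47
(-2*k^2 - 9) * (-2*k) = 4*k^3 + 18*k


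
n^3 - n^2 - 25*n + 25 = (n - 5)*(n - 1)*(n + 5)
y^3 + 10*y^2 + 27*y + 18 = (y + 1)*(y + 3)*(y + 6)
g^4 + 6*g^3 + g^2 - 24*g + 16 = (g - 1)^2*(g + 4)^2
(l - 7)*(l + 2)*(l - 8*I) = l^3 - 5*l^2 - 8*I*l^2 - 14*l + 40*I*l + 112*I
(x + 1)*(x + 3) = x^2 + 4*x + 3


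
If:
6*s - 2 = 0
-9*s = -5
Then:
No Solution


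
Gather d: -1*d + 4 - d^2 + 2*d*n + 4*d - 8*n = -d^2 + d*(2*n + 3) - 8*n + 4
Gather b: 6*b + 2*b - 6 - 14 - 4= 8*b - 24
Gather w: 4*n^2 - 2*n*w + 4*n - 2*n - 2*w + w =4*n^2 + 2*n + w*(-2*n - 1)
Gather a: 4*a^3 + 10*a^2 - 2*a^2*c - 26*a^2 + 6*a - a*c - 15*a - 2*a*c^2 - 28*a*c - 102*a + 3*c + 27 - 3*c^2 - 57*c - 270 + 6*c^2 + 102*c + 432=4*a^3 + a^2*(-2*c - 16) + a*(-2*c^2 - 29*c - 111) + 3*c^2 + 48*c + 189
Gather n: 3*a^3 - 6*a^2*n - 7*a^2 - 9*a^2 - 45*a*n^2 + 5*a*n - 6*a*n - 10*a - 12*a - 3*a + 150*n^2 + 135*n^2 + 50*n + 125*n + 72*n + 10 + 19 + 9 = 3*a^3 - 16*a^2 - 25*a + n^2*(285 - 45*a) + n*(-6*a^2 - a + 247) + 38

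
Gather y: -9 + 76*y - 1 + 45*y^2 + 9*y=45*y^2 + 85*y - 10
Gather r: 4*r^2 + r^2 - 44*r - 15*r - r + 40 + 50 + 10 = 5*r^2 - 60*r + 100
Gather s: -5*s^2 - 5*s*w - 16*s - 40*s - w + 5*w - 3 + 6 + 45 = -5*s^2 + s*(-5*w - 56) + 4*w + 48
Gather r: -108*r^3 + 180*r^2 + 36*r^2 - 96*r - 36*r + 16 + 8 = -108*r^3 + 216*r^2 - 132*r + 24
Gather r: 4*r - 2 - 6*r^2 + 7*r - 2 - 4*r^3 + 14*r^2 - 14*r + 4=-4*r^3 + 8*r^2 - 3*r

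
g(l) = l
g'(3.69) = 1.00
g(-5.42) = -5.42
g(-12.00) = -12.00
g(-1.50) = -1.50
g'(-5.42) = 1.00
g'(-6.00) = 1.00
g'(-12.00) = 1.00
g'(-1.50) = 1.00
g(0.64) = 0.64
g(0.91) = 0.91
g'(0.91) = 1.00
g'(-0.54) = 1.00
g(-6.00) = -6.00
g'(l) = 1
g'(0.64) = 1.00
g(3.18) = 3.18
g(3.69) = 3.69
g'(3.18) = 1.00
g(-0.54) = -0.54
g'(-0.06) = 1.00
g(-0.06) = -0.06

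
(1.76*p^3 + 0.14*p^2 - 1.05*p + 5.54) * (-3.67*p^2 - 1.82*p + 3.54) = -6.4592*p^5 - 3.717*p^4 + 9.8291*p^3 - 17.9252*p^2 - 13.7998*p + 19.6116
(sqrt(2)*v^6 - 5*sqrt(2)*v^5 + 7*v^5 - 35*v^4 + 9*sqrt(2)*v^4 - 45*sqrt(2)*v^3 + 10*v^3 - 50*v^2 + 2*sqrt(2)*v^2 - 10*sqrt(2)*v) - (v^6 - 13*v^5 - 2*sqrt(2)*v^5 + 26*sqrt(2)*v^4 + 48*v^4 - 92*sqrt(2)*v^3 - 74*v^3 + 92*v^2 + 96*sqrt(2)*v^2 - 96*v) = -v^6 + sqrt(2)*v^6 - 3*sqrt(2)*v^5 + 20*v^5 - 83*v^4 - 17*sqrt(2)*v^4 + 47*sqrt(2)*v^3 + 84*v^3 - 142*v^2 - 94*sqrt(2)*v^2 - 10*sqrt(2)*v + 96*v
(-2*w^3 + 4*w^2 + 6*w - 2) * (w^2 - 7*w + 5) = -2*w^5 + 18*w^4 - 32*w^3 - 24*w^2 + 44*w - 10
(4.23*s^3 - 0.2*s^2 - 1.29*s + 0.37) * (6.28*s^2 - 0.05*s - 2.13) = 26.5644*s^5 - 1.4675*s^4 - 17.1011*s^3 + 2.8141*s^2 + 2.7292*s - 0.7881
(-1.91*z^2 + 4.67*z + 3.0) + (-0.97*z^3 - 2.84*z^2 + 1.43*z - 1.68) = -0.97*z^3 - 4.75*z^2 + 6.1*z + 1.32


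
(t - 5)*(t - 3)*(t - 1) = t^3 - 9*t^2 + 23*t - 15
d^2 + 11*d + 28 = (d + 4)*(d + 7)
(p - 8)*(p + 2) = p^2 - 6*p - 16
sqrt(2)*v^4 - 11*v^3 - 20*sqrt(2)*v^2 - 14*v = v*(v - 7*sqrt(2))*(v + sqrt(2))*(sqrt(2)*v + 1)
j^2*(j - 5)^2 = j^4 - 10*j^3 + 25*j^2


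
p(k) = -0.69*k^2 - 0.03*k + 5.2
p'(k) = -1.38*k - 0.03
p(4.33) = -7.87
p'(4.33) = -6.01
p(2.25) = 1.64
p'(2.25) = -3.14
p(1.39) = 3.83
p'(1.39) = -1.95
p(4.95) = -11.86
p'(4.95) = -6.86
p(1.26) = 4.07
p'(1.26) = -1.77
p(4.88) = -11.38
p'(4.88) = -6.76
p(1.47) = 3.66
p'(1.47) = -2.06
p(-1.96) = 2.61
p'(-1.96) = 2.67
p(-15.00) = -149.60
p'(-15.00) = 20.67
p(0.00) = 5.20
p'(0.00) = -0.03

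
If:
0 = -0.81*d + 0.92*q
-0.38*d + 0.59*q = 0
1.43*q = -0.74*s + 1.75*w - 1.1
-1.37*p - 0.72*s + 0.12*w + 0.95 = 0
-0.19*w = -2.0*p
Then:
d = 0.00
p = 0.11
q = 0.00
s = 1.30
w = 1.18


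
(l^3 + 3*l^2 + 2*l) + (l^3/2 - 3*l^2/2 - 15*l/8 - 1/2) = 3*l^3/2 + 3*l^2/2 + l/8 - 1/2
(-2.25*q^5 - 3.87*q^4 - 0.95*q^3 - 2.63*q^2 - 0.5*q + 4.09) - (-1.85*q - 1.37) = -2.25*q^5 - 3.87*q^4 - 0.95*q^3 - 2.63*q^2 + 1.35*q + 5.46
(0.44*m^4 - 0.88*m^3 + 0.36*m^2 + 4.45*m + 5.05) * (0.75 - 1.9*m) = -0.836*m^5 + 2.002*m^4 - 1.344*m^3 - 8.185*m^2 - 6.2575*m + 3.7875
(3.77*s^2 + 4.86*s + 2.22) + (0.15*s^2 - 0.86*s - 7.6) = 3.92*s^2 + 4.0*s - 5.38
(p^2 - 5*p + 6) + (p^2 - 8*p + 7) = 2*p^2 - 13*p + 13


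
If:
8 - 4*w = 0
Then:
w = 2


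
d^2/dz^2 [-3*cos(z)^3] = 9*(1 - 3*sin(z)^2)*cos(z)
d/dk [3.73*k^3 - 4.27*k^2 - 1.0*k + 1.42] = 11.19*k^2 - 8.54*k - 1.0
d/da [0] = 0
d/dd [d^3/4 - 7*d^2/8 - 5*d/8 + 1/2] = 3*d^2/4 - 7*d/4 - 5/8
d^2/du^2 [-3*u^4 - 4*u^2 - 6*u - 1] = -36*u^2 - 8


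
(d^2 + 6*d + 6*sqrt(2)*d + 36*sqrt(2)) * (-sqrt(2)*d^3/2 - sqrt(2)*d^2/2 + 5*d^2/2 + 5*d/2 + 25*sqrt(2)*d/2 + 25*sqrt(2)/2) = -sqrt(2)*d^5/2 - 7*sqrt(2)*d^4/2 - 7*d^4/2 - 49*d^3/2 + 49*sqrt(2)*d^3/2 + 129*d^2 + 385*sqrt(2)*d^2/2 + 165*sqrt(2)*d + 1050*d + 900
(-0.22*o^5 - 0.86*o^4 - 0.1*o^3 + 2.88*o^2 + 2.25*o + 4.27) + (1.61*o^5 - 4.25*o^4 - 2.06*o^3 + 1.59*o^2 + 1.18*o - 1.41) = 1.39*o^5 - 5.11*o^4 - 2.16*o^3 + 4.47*o^2 + 3.43*o + 2.86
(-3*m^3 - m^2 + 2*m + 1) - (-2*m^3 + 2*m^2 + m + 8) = -m^3 - 3*m^2 + m - 7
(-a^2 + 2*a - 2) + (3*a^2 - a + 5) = 2*a^2 + a + 3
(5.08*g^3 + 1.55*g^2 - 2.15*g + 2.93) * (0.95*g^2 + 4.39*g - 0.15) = 4.826*g^5 + 23.7737*g^4 + 4.0*g^3 - 6.8875*g^2 + 13.1852*g - 0.4395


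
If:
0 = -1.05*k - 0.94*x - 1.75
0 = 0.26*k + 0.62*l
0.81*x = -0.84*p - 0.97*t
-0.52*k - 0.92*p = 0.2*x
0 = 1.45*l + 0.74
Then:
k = 1.22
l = -0.51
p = 0.01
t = 2.68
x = -3.22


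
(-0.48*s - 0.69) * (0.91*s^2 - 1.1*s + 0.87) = -0.4368*s^3 - 0.0999*s^2 + 0.3414*s - 0.6003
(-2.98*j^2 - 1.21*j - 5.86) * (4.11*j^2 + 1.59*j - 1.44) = -12.2478*j^4 - 9.7113*j^3 - 21.7173*j^2 - 7.575*j + 8.4384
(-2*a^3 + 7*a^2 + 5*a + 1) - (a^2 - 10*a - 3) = -2*a^3 + 6*a^2 + 15*a + 4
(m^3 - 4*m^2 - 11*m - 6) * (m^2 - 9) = m^5 - 4*m^4 - 20*m^3 + 30*m^2 + 99*m + 54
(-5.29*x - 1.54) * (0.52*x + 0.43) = -2.7508*x^2 - 3.0755*x - 0.6622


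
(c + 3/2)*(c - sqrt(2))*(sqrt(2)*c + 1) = sqrt(2)*c^3 - c^2 + 3*sqrt(2)*c^2/2 - 3*c/2 - sqrt(2)*c - 3*sqrt(2)/2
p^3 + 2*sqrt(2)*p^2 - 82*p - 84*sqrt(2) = (p - 6*sqrt(2))*(p + sqrt(2))*(p + 7*sqrt(2))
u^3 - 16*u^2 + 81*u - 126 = (u - 7)*(u - 6)*(u - 3)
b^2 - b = b*(b - 1)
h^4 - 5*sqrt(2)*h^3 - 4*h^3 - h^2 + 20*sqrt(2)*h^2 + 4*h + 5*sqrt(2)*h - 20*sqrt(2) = (h - 4)*(h - 1)*(h + 1)*(h - 5*sqrt(2))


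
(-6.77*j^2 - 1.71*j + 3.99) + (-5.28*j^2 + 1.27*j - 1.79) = -12.05*j^2 - 0.44*j + 2.2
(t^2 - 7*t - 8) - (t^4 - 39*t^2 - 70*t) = -t^4 + 40*t^2 + 63*t - 8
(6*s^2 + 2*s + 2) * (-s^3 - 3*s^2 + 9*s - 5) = -6*s^5 - 20*s^4 + 46*s^3 - 18*s^2 + 8*s - 10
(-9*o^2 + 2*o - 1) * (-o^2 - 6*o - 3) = 9*o^4 + 52*o^3 + 16*o^2 + 3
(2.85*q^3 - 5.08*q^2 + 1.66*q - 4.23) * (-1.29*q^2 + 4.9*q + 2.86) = -3.6765*q^5 + 20.5182*q^4 - 18.8824*q^3 - 0.938099999999999*q^2 - 15.9794*q - 12.0978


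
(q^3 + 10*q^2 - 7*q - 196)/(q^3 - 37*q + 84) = (q + 7)/(q - 3)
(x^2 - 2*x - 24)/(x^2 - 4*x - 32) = (x - 6)/(x - 8)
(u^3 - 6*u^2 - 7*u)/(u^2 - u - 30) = u*(-u^2 + 6*u + 7)/(-u^2 + u + 30)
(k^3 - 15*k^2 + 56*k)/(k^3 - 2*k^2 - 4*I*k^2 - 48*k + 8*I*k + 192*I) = k*(k - 7)/(k^2 + 2*k*(3 - 2*I) - 24*I)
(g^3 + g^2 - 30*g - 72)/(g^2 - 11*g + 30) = (g^2 + 7*g + 12)/(g - 5)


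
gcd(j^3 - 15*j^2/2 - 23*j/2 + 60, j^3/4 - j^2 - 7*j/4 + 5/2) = 1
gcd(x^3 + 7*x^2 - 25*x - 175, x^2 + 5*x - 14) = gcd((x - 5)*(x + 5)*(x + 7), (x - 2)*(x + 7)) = x + 7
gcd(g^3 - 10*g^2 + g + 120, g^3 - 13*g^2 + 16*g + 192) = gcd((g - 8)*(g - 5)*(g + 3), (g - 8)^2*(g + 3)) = g^2 - 5*g - 24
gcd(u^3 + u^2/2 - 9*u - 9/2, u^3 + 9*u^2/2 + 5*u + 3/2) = u^2 + 7*u/2 + 3/2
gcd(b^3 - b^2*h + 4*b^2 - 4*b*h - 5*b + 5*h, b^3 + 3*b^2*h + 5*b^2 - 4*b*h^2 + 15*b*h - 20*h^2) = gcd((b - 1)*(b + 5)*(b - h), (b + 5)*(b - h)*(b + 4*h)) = b^2 - b*h + 5*b - 5*h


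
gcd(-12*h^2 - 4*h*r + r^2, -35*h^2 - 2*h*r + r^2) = 1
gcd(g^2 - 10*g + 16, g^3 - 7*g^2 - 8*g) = g - 8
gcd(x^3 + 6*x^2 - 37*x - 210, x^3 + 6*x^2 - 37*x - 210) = x^3 + 6*x^2 - 37*x - 210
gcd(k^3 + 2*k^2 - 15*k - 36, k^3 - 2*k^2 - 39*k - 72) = k^2 + 6*k + 9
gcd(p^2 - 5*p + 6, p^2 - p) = 1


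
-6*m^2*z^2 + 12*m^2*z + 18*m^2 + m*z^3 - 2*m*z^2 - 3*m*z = (-6*m + z)*(z - 3)*(m*z + m)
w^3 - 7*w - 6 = (w - 3)*(w + 1)*(w + 2)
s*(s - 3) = s^2 - 3*s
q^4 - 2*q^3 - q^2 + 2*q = q*(q - 2)*(q - 1)*(q + 1)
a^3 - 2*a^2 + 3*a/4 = a*(a - 3/2)*(a - 1/2)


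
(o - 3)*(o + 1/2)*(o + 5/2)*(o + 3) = o^4 + 3*o^3 - 31*o^2/4 - 27*o - 45/4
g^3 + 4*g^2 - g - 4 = (g - 1)*(g + 1)*(g + 4)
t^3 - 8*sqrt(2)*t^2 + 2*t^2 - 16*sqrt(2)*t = t*(t + 2)*(t - 8*sqrt(2))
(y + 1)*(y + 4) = y^2 + 5*y + 4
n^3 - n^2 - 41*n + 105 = (n - 5)*(n - 3)*(n + 7)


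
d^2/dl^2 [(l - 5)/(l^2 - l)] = 2*(3*l*(2 - l)*(l - 1) + (l - 5)*(2*l - 1)^2)/(l^3*(l - 1)^3)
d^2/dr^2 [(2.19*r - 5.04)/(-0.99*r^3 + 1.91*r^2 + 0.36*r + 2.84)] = (-12.878514*r^5 + 84.122874*r^4 - 170.021886*r^3 + 25.65216*r^2 + 177.092424*r - 48.893472)/(0.970299*r^9 - 5.615973*r^8 + 9.776349*r^7 - 11.233979*r^6 + 28.6659*r^5 - 25.751364*r^4 + 12.191472*r^3 - 47.32008*r^2 - 8.710848*r - 22.906304)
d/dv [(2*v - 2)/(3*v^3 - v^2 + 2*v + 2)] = 4*(-3*v^3 + 5*v^2 - v + 2)/(9*v^6 - 6*v^5 + 13*v^4 + 8*v^3 + 8*v + 4)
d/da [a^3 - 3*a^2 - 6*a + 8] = 3*a^2 - 6*a - 6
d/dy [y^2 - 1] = 2*y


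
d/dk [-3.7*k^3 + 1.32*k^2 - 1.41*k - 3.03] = -11.1*k^2 + 2.64*k - 1.41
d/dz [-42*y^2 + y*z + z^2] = y + 2*z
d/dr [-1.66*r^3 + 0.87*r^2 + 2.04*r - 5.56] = -4.98*r^2 + 1.74*r + 2.04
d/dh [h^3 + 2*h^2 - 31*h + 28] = 3*h^2 + 4*h - 31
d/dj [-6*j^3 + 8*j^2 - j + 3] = -18*j^2 + 16*j - 1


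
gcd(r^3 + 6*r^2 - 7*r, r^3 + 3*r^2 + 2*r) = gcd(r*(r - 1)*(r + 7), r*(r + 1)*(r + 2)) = r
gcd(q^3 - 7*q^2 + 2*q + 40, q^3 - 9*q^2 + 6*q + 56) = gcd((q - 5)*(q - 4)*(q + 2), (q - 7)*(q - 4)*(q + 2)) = q^2 - 2*q - 8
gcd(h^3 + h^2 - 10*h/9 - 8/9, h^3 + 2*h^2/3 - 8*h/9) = h + 4/3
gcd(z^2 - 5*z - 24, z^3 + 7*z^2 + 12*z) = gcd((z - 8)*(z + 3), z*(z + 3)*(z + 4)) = z + 3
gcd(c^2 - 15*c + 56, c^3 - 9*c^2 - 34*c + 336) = c^2 - 15*c + 56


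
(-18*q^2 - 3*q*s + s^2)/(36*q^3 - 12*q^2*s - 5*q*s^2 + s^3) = -1/(2*q - s)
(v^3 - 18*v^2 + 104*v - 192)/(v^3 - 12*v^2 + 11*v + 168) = (v^2 - 10*v + 24)/(v^2 - 4*v - 21)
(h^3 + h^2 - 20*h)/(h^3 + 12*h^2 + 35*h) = (h - 4)/(h + 7)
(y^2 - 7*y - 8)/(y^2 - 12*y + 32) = (y + 1)/(y - 4)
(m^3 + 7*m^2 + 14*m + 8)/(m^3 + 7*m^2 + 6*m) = (m^2 + 6*m + 8)/(m*(m + 6))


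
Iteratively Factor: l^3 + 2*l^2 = (l + 2)*(l^2) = l*(l + 2)*(l)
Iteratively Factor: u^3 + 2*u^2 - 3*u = (u + 3)*(u^2 - u) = (u - 1)*(u + 3)*(u)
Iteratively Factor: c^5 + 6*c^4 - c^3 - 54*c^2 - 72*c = (c)*(c^4 + 6*c^3 - c^2 - 54*c - 72) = c*(c - 3)*(c^3 + 9*c^2 + 26*c + 24) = c*(c - 3)*(c + 2)*(c^2 + 7*c + 12) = c*(c - 3)*(c + 2)*(c + 3)*(c + 4)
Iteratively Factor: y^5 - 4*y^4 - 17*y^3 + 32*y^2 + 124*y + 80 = (y - 5)*(y^4 + y^3 - 12*y^2 - 28*y - 16) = (y - 5)*(y + 2)*(y^3 - y^2 - 10*y - 8) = (y - 5)*(y - 4)*(y + 2)*(y^2 + 3*y + 2) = (y - 5)*(y - 4)*(y + 1)*(y + 2)*(y + 2)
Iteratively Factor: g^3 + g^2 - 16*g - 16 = (g + 1)*(g^2 - 16) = (g + 1)*(g + 4)*(g - 4)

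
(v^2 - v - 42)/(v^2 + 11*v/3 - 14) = 3*(v - 7)/(3*v - 7)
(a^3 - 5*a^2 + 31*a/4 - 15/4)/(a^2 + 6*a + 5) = (4*a^3 - 20*a^2 + 31*a - 15)/(4*(a^2 + 6*a + 5))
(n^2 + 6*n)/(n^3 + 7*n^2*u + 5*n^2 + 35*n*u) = (n + 6)/(n^2 + 7*n*u + 5*n + 35*u)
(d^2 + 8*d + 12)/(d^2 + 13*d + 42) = (d + 2)/(d + 7)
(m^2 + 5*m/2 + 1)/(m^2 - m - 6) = (m + 1/2)/(m - 3)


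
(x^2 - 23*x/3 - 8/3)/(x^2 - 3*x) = (3*x^2 - 23*x - 8)/(3*x*(x - 3))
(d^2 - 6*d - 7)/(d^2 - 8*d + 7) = (d + 1)/(d - 1)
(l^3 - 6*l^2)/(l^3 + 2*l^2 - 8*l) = l*(l - 6)/(l^2 + 2*l - 8)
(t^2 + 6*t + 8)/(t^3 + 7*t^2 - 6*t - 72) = (t + 2)/(t^2 + 3*t - 18)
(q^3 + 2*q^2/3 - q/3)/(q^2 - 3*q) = (3*q^2 + 2*q - 1)/(3*(q - 3))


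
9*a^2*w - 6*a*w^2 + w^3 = w*(-3*a + w)^2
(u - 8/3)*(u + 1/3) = u^2 - 7*u/3 - 8/9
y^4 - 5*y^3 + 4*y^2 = y^2*(y - 4)*(y - 1)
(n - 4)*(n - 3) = n^2 - 7*n + 12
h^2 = h^2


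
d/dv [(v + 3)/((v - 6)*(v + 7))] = (-v^2 - 6*v - 45)/(v^4 + 2*v^3 - 83*v^2 - 84*v + 1764)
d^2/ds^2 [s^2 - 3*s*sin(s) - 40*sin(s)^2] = 3*s*sin(s) + 160*sin(s)^2 - 6*cos(s) - 78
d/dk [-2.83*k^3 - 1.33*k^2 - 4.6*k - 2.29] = -8.49*k^2 - 2.66*k - 4.6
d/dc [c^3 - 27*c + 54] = 3*c^2 - 27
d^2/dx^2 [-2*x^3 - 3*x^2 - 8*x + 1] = -12*x - 6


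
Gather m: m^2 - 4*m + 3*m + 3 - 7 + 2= m^2 - m - 2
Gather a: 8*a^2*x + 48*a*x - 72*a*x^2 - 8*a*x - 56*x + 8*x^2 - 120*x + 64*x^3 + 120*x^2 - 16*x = 8*a^2*x + a*(-72*x^2 + 40*x) + 64*x^3 + 128*x^2 - 192*x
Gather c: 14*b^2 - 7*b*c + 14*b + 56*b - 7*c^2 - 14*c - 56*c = 14*b^2 + 70*b - 7*c^2 + c*(-7*b - 70)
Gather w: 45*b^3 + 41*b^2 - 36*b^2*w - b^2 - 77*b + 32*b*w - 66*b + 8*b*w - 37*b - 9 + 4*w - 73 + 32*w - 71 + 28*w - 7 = 45*b^3 + 40*b^2 - 180*b + w*(-36*b^2 + 40*b + 64) - 160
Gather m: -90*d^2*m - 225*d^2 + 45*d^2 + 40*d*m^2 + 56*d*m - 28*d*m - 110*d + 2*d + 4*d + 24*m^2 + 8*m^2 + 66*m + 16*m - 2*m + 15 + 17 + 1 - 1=-180*d^2 - 104*d + m^2*(40*d + 32) + m*(-90*d^2 + 28*d + 80) + 32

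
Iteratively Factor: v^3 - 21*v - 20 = (v + 4)*(v^2 - 4*v - 5) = (v - 5)*(v + 4)*(v + 1)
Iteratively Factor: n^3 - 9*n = (n)*(n^2 - 9) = n*(n - 3)*(n + 3)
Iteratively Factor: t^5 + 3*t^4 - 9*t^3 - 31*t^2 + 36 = (t - 1)*(t^4 + 4*t^3 - 5*t^2 - 36*t - 36) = (t - 1)*(t + 3)*(t^3 + t^2 - 8*t - 12) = (t - 1)*(t + 2)*(t + 3)*(t^2 - t - 6) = (t - 1)*(t + 2)^2*(t + 3)*(t - 3)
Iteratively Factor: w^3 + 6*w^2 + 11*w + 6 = (w + 1)*(w^2 + 5*w + 6) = (w + 1)*(w + 2)*(w + 3)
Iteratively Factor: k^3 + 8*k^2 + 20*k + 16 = (k + 2)*(k^2 + 6*k + 8) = (k + 2)*(k + 4)*(k + 2)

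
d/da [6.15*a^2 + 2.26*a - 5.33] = 12.3*a + 2.26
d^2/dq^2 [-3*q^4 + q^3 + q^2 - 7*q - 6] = -36*q^2 + 6*q + 2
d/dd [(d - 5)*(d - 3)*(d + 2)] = 3*d^2 - 12*d - 1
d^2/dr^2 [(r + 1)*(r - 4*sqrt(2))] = 2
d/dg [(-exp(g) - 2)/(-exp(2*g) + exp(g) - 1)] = (-(exp(g) + 2)*(2*exp(g) - 1) + exp(2*g) - exp(g) + 1)*exp(g)/(exp(2*g) - exp(g) + 1)^2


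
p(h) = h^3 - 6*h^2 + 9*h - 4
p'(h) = 3*h^2 - 12*h + 9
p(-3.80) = -179.71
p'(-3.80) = 97.92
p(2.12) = -2.36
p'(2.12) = -2.96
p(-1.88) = -48.77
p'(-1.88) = 42.16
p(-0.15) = -5.49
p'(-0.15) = 10.87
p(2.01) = -2.03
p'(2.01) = -3.00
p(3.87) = -1.07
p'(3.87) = 7.49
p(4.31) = 3.40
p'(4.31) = 13.01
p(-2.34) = -70.73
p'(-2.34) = 53.51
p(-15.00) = -4864.00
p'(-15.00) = 864.00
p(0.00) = -4.00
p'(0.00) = 9.00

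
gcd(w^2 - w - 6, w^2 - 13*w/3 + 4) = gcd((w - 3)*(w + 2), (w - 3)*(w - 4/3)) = w - 3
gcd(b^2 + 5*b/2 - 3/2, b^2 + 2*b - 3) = b + 3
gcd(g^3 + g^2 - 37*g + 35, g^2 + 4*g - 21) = g + 7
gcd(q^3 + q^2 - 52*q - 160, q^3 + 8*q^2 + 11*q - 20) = q^2 + 9*q + 20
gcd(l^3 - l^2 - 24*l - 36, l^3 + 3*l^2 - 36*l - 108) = l^2 - 3*l - 18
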